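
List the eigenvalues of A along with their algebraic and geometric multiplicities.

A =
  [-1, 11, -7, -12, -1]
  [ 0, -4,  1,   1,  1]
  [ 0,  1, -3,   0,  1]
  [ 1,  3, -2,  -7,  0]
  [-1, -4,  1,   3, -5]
λ = -4: alg = 5, geom = 2

Step 1 — factor the characteristic polynomial to read off the algebraic multiplicities:
  χ_A(x) = (x + 4)^5

Step 2 — compute geometric multiplicities via the rank-nullity identity g(λ) = n − rank(A − λI):
  rank(A − (-4)·I) = 3, so dim ker(A − (-4)·I) = n − 3 = 2

Summary:
  λ = -4: algebraic multiplicity = 5, geometric multiplicity = 2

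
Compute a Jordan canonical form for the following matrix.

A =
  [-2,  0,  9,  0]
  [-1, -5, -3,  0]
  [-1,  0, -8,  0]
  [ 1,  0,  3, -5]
J_2(-5) ⊕ J_1(-5) ⊕ J_1(-5)

The characteristic polynomial is
  det(x·I − A) = x^4 + 20*x^3 + 150*x^2 + 500*x + 625 = (x + 5)^4

Eigenvalues and multiplicities (the geometric multiplicity of λ is n − rank(A − λI), which equals the number of Jordan blocks for λ):
  λ = -5: algebraic multiplicity = 4, geometric multiplicity = 3

Determining the block sizes for each eigenvalue:
  λ = -5: 3 blocks summing to 4 forces exactly one block of size 2 and the rest size 1 → block sizes [2, 1, 1]

Assembling the blocks gives a Jordan form
J =
  [-5,  1,  0,  0]
  [ 0, -5,  0,  0]
  [ 0,  0, -5,  0]
  [ 0,  0,  0, -5]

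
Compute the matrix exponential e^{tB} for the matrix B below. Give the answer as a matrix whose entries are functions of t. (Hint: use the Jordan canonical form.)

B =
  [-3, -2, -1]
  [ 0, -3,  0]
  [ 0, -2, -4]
e^{tB} =
  [exp(-3*t), -2*exp(-3*t) + 2*exp(-4*t), -exp(-3*t) + exp(-4*t)]
  [0, exp(-3*t), 0]
  [0, -2*exp(-3*t) + 2*exp(-4*t), exp(-4*t)]

Strategy: write B = P · J · P⁻¹ where J is a Jordan canonical form, so e^{tB} = P · e^{tJ} · P⁻¹, and e^{tJ} can be computed block-by-block.

B has Jordan form
J =
  [-4,  0,  0]
  [ 0, -3,  0]
  [ 0,  0, -3]
(up to reordering of blocks).

Per-block formulas:
  For a 1×1 block at λ = -3: exp(t · [-3]) = [e^(-3t)].
  For a 1×1 block at λ = -4: exp(t · [-4]) = [e^(-4t)].

After assembling e^{tJ} and conjugating by P, we get:

e^{tB} =
  [exp(-3*t), -2*exp(-3*t) + 2*exp(-4*t), -exp(-3*t) + exp(-4*t)]
  [0, exp(-3*t), 0]
  [0, -2*exp(-3*t) + 2*exp(-4*t), exp(-4*t)]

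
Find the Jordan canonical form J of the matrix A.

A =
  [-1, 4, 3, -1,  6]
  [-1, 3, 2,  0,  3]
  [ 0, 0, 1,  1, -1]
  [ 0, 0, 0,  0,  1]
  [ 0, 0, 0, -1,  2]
J_3(1) ⊕ J_2(1)

The characteristic polynomial is
  det(x·I − A) = x^5 - 5*x^4 + 10*x^3 - 10*x^2 + 5*x - 1 = (x - 1)^5

Eigenvalues and multiplicities (the geometric multiplicity of λ is n − rank(A − λI), which equals the number of Jordan blocks for λ):
  λ = 1: algebraic multiplicity = 5, geometric multiplicity = 2

Determining the block sizes for each eigenvalue:
  λ = 1: with am = 5 and gm = 2, the partition is not yet determined (e.g. several partitions of 5 into 2 parts exist). Let N = A − (1)·I. Computing rank(N^1) = 3, rank(N^2) = 1, rank(N^3) = 0; the number of blocks of size ≥ j is rank(N^{j−1}) − rank(N^j), giving [2, 2, 1]. So we have 1 block(s) of size 3, 1 block(s) of size 2 → block sizes [3, 2]

Assembling the blocks gives a Jordan form
J =
  [1, 1, 0, 0, 0]
  [0, 1, 1, 0, 0]
  [0, 0, 1, 0, 0]
  [0, 0, 0, 1, 1]
  [0, 0, 0, 0, 1]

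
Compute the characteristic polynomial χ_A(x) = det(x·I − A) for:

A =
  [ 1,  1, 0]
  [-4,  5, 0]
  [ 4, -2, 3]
x^3 - 9*x^2 + 27*x - 27

Expanding det(x·I − A) (e.g. by cofactor expansion or by noting that A is similar to its Jordan form J, which has the same characteristic polynomial as A) gives
  χ_A(x) = x^3 - 9*x^2 + 27*x - 27
which factors as (x - 3)^3. The eigenvalues (with algebraic multiplicities) are λ = 3 with multiplicity 3.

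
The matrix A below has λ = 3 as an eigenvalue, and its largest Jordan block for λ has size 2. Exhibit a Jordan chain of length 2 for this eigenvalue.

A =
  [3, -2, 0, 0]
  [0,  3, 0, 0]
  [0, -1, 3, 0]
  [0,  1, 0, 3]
A Jordan chain for λ = 3 of length 2:
v_1 = (-2, 0, -1, 1)ᵀ
v_2 = (0, 1, 0, 0)ᵀ

Let N = A − (3)·I. We want v_2 with N^2 v_2 = 0 but N^1 v_2 ≠ 0; then v_{j-1} := N · v_j for j = 2, …, 2.

Pick v_2 = (0, 1, 0, 0)ᵀ.
Then v_1 = N · v_2 = (-2, 0, -1, 1)ᵀ.

Sanity check: (A − (3)·I) v_1 = (0, 0, 0, 0)ᵀ = 0. ✓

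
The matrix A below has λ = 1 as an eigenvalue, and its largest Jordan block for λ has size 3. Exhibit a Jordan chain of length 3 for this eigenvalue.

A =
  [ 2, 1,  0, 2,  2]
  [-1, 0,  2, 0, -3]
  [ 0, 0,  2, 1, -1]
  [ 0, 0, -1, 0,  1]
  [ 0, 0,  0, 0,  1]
A Jordan chain for λ = 1 of length 3:
v_1 = (1, -1, 0, 0, 0)ᵀ
v_2 = (2, -3, -1, 1, 0)ᵀ
v_3 = (0, 0, 0, 0, 1)ᵀ

Let N = A − (1)·I. We want v_3 with N^3 v_3 = 0 but N^2 v_3 ≠ 0; then v_{j-1} := N · v_j for j = 3, …, 2.

Pick v_3 = (0, 0, 0, 0, 1)ᵀ.
Then v_2 = N · v_3 = (2, -3, -1, 1, 0)ᵀ.
Then v_1 = N · v_2 = (1, -1, 0, 0, 0)ᵀ.

Sanity check: (A − (1)·I) v_1 = (0, 0, 0, 0, 0)ᵀ = 0. ✓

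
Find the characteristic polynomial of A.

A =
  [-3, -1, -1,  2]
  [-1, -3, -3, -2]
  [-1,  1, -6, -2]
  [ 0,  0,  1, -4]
x^4 + 16*x^3 + 96*x^2 + 256*x + 256

Expanding det(x·I − A) (e.g. by cofactor expansion or by noting that A is similar to its Jordan form J, which has the same characteristic polynomial as A) gives
  χ_A(x) = x^4 + 16*x^3 + 96*x^2 + 256*x + 256
which factors as (x + 4)^4. The eigenvalues (with algebraic multiplicities) are λ = -4 with multiplicity 4.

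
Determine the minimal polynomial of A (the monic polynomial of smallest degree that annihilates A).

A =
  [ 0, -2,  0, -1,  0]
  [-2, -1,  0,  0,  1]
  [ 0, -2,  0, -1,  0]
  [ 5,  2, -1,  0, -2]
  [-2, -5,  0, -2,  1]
x^3

The characteristic polynomial is χ_A(x) = x^5, so the eigenvalues are known. The minimal polynomial is
  m_A(x) = Π_λ (x − λ)^{k_λ}
where k_λ is the size of the *largest* Jordan block for λ (equivalently, the smallest k with (A − λI)^k v = 0 for every generalised eigenvector v of λ).

  λ = 0: largest Jordan block has size 3, contributing (x − 0)^3

So m_A(x) = x^3 = x^3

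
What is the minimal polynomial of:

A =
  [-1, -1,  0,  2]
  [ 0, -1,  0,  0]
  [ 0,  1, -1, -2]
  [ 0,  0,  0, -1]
x^2 + 2*x + 1

The characteristic polynomial is χ_A(x) = (x + 1)^4, so the eigenvalues are known. The minimal polynomial is
  m_A(x) = Π_λ (x − λ)^{k_λ}
where k_λ is the size of the *largest* Jordan block for λ (equivalently, the smallest k with (A − λI)^k v = 0 for every generalised eigenvector v of λ).

  λ = -1: largest Jordan block has size 2, contributing (x + 1)^2

So m_A(x) = (x + 1)^2 = x^2 + 2*x + 1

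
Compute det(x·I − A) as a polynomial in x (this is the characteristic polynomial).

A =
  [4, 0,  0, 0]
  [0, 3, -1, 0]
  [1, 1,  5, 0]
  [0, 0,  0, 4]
x^4 - 16*x^3 + 96*x^2 - 256*x + 256

Expanding det(x·I − A) (e.g. by cofactor expansion or by noting that A is similar to its Jordan form J, which has the same characteristic polynomial as A) gives
  χ_A(x) = x^4 - 16*x^3 + 96*x^2 - 256*x + 256
which factors as (x - 4)^4. The eigenvalues (with algebraic multiplicities) are λ = 4 with multiplicity 4.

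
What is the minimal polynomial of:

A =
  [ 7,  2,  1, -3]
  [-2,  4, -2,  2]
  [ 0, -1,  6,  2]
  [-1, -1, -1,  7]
x^2 - 12*x + 36

The characteristic polynomial is χ_A(x) = (x - 6)^4, so the eigenvalues are known. The minimal polynomial is
  m_A(x) = Π_λ (x − λ)^{k_λ}
where k_λ is the size of the *largest* Jordan block for λ (equivalently, the smallest k with (A − λI)^k v = 0 for every generalised eigenvector v of λ).

  λ = 6: largest Jordan block has size 2, contributing (x − 6)^2

So m_A(x) = (x - 6)^2 = x^2 - 12*x + 36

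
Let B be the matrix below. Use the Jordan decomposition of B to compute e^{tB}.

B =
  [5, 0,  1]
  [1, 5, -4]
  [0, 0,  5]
e^{tB} =
  [exp(5*t), 0, t*exp(5*t)]
  [t*exp(5*t), exp(5*t), t^2*exp(5*t)/2 - 4*t*exp(5*t)]
  [0, 0, exp(5*t)]

Strategy: write B = P · J · P⁻¹ where J is a Jordan canonical form, so e^{tB} = P · e^{tJ} · P⁻¹, and e^{tJ} can be computed block-by-block.

B has Jordan form
J =
  [5, 1, 0]
  [0, 5, 1]
  [0, 0, 5]
(up to reordering of blocks).

Per-block formulas:
  For a 3×3 Jordan block J_3(5): exp(t · J_3(5)) = e^(5t)·(I + t·N + (t^2/2)·N^2), where N is the 3×3 nilpotent shift.

After assembling e^{tJ} and conjugating by P, we get:

e^{tB} =
  [exp(5*t), 0, t*exp(5*t)]
  [t*exp(5*t), exp(5*t), t^2*exp(5*t)/2 - 4*t*exp(5*t)]
  [0, 0, exp(5*t)]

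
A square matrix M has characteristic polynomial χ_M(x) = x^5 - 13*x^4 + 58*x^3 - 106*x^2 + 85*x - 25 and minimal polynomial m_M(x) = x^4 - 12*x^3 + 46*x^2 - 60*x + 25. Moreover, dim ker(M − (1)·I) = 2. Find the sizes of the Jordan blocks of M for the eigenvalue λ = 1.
Block sizes for λ = 1: [2, 1]

Step 1 — from the characteristic polynomial, algebraic multiplicity of λ = 1 is 3. From dim ker(M − (1)·I) = 2, there are exactly 2 Jordan blocks for λ = 1.
Step 2 — from the minimal polynomial, the factor (x − 1)^2 tells us the largest block for λ = 1 has size 2.
Step 3 — with total size 3, 2 blocks, and largest block 2, the block sizes (in nonincreasing order) are [2, 1].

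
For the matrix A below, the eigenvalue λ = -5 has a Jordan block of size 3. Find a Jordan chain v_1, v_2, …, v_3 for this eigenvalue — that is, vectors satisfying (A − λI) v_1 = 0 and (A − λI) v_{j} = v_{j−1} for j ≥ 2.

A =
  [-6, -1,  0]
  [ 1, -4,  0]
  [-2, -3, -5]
A Jordan chain for λ = -5 of length 3:
v_1 = (0, 0, -1)ᵀ
v_2 = (-1, 1, -2)ᵀ
v_3 = (1, 0, 0)ᵀ

Let N = A − (-5)·I. We want v_3 with N^3 v_3 = 0 but N^2 v_3 ≠ 0; then v_{j-1} := N · v_j for j = 3, …, 2.

Pick v_3 = (1, 0, 0)ᵀ.
Then v_2 = N · v_3 = (-1, 1, -2)ᵀ.
Then v_1 = N · v_2 = (0, 0, -1)ᵀ.

Sanity check: (A − (-5)·I) v_1 = (0, 0, 0)ᵀ = 0. ✓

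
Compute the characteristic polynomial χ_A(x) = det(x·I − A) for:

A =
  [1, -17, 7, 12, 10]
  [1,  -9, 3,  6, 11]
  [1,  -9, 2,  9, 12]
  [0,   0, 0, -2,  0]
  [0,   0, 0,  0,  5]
x^5 + 3*x^4 - 16*x^3 - 88*x^2 - 144*x - 80

Expanding det(x·I − A) (e.g. by cofactor expansion or by noting that A is similar to its Jordan form J, which has the same characteristic polynomial as A) gives
  χ_A(x) = x^5 + 3*x^4 - 16*x^3 - 88*x^2 - 144*x - 80
which factors as (x - 5)*(x + 2)^4. The eigenvalues (with algebraic multiplicities) are λ = -2 with multiplicity 4, λ = 5 with multiplicity 1.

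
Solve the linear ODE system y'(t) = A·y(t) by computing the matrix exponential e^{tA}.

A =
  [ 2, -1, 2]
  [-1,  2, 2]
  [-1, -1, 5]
e^{tA} =
  [-t*exp(3*t) + exp(3*t), -t*exp(3*t), 2*t*exp(3*t)]
  [-t*exp(3*t), -t*exp(3*t) + exp(3*t), 2*t*exp(3*t)]
  [-t*exp(3*t), -t*exp(3*t), 2*t*exp(3*t) + exp(3*t)]

Strategy: write A = P · J · P⁻¹ where J is a Jordan canonical form, so e^{tA} = P · e^{tJ} · P⁻¹, and e^{tJ} can be computed block-by-block.

A has Jordan form
J =
  [3, 1, 0]
  [0, 3, 0]
  [0, 0, 3]
(up to reordering of blocks).

Per-block formulas:
  For a 1×1 block at λ = 3: exp(t · [3]) = [e^(3t)].
  For a 2×2 Jordan block J_2(3): exp(t · J_2(3)) = e^(3t)·(I + t·N), where N is the 2×2 nilpotent shift.

After assembling e^{tJ} and conjugating by P, we get:

e^{tA} =
  [-t*exp(3*t) + exp(3*t), -t*exp(3*t), 2*t*exp(3*t)]
  [-t*exp(3*t), -t*exp(3*t) + exp(3*t), 2*t*exp(3*t)]
  [-t*exp(3*t), -t*exp(3*t), 2*t*exp(3*t) + exp(3*t)]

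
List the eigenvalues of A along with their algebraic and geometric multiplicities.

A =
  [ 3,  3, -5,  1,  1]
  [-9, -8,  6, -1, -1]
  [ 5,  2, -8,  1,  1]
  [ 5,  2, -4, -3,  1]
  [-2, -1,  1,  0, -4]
λ = -4: alg = 5, geom = 3

Step 1 — factor the characteristic polynomial to read off the algebraic multiplicities:
  χ_A(x) = (x + 4)^5

Step 2 — compute geometric multiplicities via the rank-nullity identity g(λ) = n − rank(A − λI):
  rank(A − (-4)·I) = 2, so dim ker(A − (-4)·I) = n − 2 = 3

Summary:
  λ = -4: algebraic multiplicity = 5, geometric multiplicity = 3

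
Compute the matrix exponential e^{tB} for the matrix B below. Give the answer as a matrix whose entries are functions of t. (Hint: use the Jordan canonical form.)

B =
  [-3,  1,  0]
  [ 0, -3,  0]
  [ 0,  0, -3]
e^{tB} =
  [exp(-3*t), t*exp(-3*t), 0]
  [0, exp(-3*t), 0]
  [0, 0, exp(-3*t)]

Strategy: write B = P · J · P⁻¹ where J is a Jordan canonical form, so e^{tB} = P · e^{tJ} · P⁻¹, and e^{tJ} can be computed block-by-block.

B has Jordan form
J =
  [-3,  1,  0]
  [ 0, -3,  0]
  [ 0,  0, -3]
(up to reordering of blocks).

Per-block formulas:
  For a 2×2 Jordan block J_2(-3): exp(t · J_2(-3)) = e^(-3t)·(I + t·N), where N is the 2×2 nilpotent shift.
  For a 1×1 block at λ = -3: exp(t · [-3]) = [e^(-3t)].

After assembling e^{tJ} and conjugating by P, we get:

e^{tB} =
  [exp(-3*t), t*exp(-3*t), 0]
  [0, exp(-3*t), 0]
  [0, 0, exp(-3*t)]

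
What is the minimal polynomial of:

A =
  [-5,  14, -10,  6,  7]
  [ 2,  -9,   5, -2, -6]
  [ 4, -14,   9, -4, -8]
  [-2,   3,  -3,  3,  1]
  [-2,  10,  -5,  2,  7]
x^3 - 3*x^2 + 3*x - 1

The characteristic polynomial is χ_A(x) = (x - 1)^5, so the eigenvalues are known. The minimal polynomial is
  m_A(x) = Π_λ (x − λ)^{k_λ}
where k_λ is the size of the *largest* Jordan block for λ (equivalently, the smallest k with (A − λI)^k v = 0 for every generalised eigenvector v of λ).

  λ = 1: largest Jordan block has size 3, contributing (x − 1)^3

So m_A(x) = (x - 1)^3 = x^3 - 3*x^2 + 3*x - 1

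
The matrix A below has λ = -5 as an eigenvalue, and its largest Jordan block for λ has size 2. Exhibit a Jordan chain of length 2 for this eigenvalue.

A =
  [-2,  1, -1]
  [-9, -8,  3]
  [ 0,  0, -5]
A Jordan chain for λ = -5 of length 2:
v_1 = (3, -9, 0)ᵀ
v_2 = (1, 0, 0)ᵀ

Let N = A − (-5)·I. We want v_2 with N^2 v_2 = 0 but N^1 v_2 ≠ 0; then v_{j-1} := N · v_j for j = 2, …, 2.

Pick v_2 = (1, 0, 0)ᵀ.
Then v_1 = N · v_2 = (3, -9, 0)ᵀ.

Sanity check: (A − (-5)·I) v_1 = (0, 0, 0)ᵀ = 0. ✓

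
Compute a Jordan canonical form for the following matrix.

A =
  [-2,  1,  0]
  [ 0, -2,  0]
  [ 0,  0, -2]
J_2(-2) ⊕ J_1(-2)

The characteristic polynomial is
  det(x·I − A) = x^3 + 6*x^2 + 12*x + 8 = (x + 2)^3

Eigenvalues and multiplicities (the geometric multiplicity of λ is n − rank(A − λI), which equals the number of Jordan blocks for λ):
  λ = -2: algebraic multiplicity = 3, geometric multiplicity = 2

Determining the block sizes for each eigenvalue:
  λ = -2: 2 blocks summing to 3 forces exactly one block of size 2 and the rest size 1 → block sizes [2, 1]

Assembling the blocks gives a Jordan form
J =
  [-2,  1,  0]
  [ 0, -2,  0]
  [ 0,  0, -2]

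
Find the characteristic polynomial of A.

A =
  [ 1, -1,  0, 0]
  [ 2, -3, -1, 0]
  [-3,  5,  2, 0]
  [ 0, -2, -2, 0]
x^4

Expanding det(x·I − A) (e.g. by cofactor expansion or by noting that A is similar to its Jordan form J, which has the same characteristic polynomial as A) gives
  χ_A(x) = x^4
which factors as x^4. The eigenvalues (with algebraic multiplicities) are λ = 0 with multiplicity 4.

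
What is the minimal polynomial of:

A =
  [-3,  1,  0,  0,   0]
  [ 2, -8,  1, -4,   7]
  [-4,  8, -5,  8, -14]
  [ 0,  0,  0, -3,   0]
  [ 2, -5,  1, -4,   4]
x^3 + 9*x^2 + 27*x + 27

The characteristic polynomial is χ_A(x) = (x + 3)^5, so the eigenvalues are known. The minimal polynomial is
  m_A(x) = Π_λ (x − λ)^{k_λ}
where k_λ is the size of the *largest* Jordan block for λ (equivalently, the smallest k with (A − λI)^k v = 0 for every generalised eigenvector v of λ).

  λ = -3: largest Jordan block has size 3, contributing (x + 3)^3

So m_A(x) = (x + 3)^3 = x^3 + 9*x^2 + 27*x + 27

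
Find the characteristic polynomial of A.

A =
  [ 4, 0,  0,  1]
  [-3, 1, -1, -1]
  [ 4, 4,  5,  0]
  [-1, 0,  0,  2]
x^4 - 12*x^3 + 54*x^2 - 108*x + 81

Expanding det(x·I − A) (e.g. by cofactor expansion or by noting that A is similar to its Jordan form J, which has the same characteristic polynomial as A) gives
  χ_A(x) = x^4 - 12*x^3 + 54*x^2 - 108*x + 81
which factors as (x - 3)^4. The eigenvalues (with algebraic multiplicities) are λ = 3 with multiplicity 4.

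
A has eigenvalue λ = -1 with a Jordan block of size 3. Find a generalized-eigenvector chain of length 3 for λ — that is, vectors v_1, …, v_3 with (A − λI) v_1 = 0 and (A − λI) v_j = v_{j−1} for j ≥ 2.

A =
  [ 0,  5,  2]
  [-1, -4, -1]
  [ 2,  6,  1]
A Jordan chain for λ = -1 of length 3:
v_1 = (2, -2, 4)ᵀ
v_2 = (5, -3, 6)ᵀ
v_3 = (0, 1, 0)ᵀ

Let N = A − (-1)·I. We want v_3 with N^3 v_3 = 0 but N^2 v_3 ≠ 0; then v_{j-1} := N · v_j for j = 3, …, 2.

Pick v_3 = (0, 1, 0)ᵀ.
Then v_2 = N · v_3 = (5, -3, 6)ᵀ.
Then v_1 = N · v_2 = (2, -2, 4)ᵀ.

Sanity check: (A − (-1)·I) v_1 = (0, 0, 0)ᵀ = 0. ✓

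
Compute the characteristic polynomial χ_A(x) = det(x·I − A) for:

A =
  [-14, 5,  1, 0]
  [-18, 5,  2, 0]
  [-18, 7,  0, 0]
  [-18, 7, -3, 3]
x^4 + 6*x^3 - 3*x^2 - 52*x - 60

Expanding det(x·I − A) (e.g. by cofactor expansion or by noting that A is similar to its Jordan form J, which has the same characteristic polynomial as A) gives
  χ_A(x) = x^4 + 6*x^3 - 3*x^2 - 52*x - 60
which factors as (x - 3)*(x + 2)^2*(x + 5). The eigenvalues (with algebraic multiplicities) are λ = -5 with multiplicity 1, λ = -2 with multiplicity 2, λ = 3 with multiplicity 1.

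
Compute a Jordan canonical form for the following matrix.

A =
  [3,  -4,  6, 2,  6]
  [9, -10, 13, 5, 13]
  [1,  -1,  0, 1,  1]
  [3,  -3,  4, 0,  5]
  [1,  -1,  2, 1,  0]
J_1(-3) ⊕ J_3(-1) ⊕ J_1(-1)

The characteristic polynomial is
  det(x·I − A) = x^5 + 7*x^4 + 18*x^3 + 22*x^2 + 13*x + 3 = (x + 1)^4*(x + 3)

Eigenvalues and multiplicities (the geometric multiplicity of λ is n − rank(A − λI), which equals the number of Jordan blocks for λ):
  λ = -3: algebraic multiplicity = 1, geometric multiplicity = 1
  λ = -1: algebraic multiplicity = 4, geometric multiplicity = 2

Determining the block sizes for each eigenvalue:
  λ = -3: one block (gm = 1), so the single block has size am = 1 → block sizes [1]
  λ = -1: with am = 4 and gm = 2, the partition is not yet determined (e.g. several partitions of 4 into 2 parts exist). Let N = A − (-1)·I. Computing rank(N^1) = 3, rank(N^2) = 2, rank(N^3) = 1; the number of blocks of size ≥ j is rank(N^{j−1}) − rank(N^j), giving [2, 1, 1]. So we have 1 block(s) of size 3, 1 block(s) of size 1 → block sizes [3, 1]

Assembling the blocks gives a Jordan form
J =
  [-3,  0,  0,  0,  0]
  [ 0, -1,  1,  0,  0]
  [ 0,  0, -1,  1,  0]
  [ 0,  0,  0, -1,  0]
  [ 0,  0,  0,  0, -1]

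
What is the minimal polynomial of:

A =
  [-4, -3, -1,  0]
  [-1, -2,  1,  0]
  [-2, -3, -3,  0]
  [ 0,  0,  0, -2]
x^3 + 9*x^2 + 24*x + 20

The characteristic polynomial is χ_A(x) = (x + 2)^3*(x + 5), so the eigenvalues are known. The minimal polynomial is
  m_A(x) = Π_λ (x − λ)^{k_λ}
where k_λ is the size of the *largest* Jordan block for λ (equivalently, the smallest k with (A − λI)^k v = 0 for every generalised eigenvector v of λ).

  λ = -5: largest Jordan block has size 1, contributing (x + 5)
  λ = -2: largest Jordan block has size 2, contributing (x + 2)^2

So m_A(x) = (x + 2)^2*(x + 5) = x^3 + 9*x^2 + 24*x + 20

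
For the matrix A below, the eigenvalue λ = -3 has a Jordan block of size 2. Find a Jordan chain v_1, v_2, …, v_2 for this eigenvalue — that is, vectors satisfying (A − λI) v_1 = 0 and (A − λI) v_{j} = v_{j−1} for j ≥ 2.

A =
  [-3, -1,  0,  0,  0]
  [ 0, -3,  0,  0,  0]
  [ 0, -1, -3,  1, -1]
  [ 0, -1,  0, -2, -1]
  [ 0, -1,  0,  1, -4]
A Jordan chain for λ = -3 of length 2:
v_1 = (-1, 0, -1, -1, -1)ᵀ
v_2 = (0, 1, 0, 0, 0)ᵀ

Let N = A − (-3)·I. We want v_2 with N^2 v_2 = 0 but N^1 v_2 ≠ 0; then v_{j-1} := N · v_j for j = 2, …, 2.

Pick v_2 = (0, 1, 0, 0, 0)ᵀ.
Then v_1 = N · v_2 = (-1, 0, -1, -1, -1)ᵀ.

Sanity check: (A − (-3)·I) v_1 = (0, 0, 0, 0, 0)ᵀ = 0. ✓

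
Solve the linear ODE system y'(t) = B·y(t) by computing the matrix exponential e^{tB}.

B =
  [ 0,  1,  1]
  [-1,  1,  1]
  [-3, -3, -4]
e^{tB} =
  [-3*t^2*exp(-t)/2 + t*exp(-t) + exp(-t), t*exp(-t), -t^2*exp(-t)/2 + t*exp(-t)]
  [-3*t^2*exp(-t) - t*exp(-t), 2*t*exp(-t) + exp(-t), -t^2*exp(-t) + t*exp(-t)]
  [9*t^2*exp(-t)/2 - 3*t*exp(-t), -3*t*exp(-t), 3*t^2*exp(-t)/2 - 3*t*exp(-t) + exp(-t)]

Strategy: write B = P · J · P⁻¹ where J is a Jordan canonical form, so e^{tB} = P · e^{tJ} · P⁻¹, and e^{tJ} can be computed block-by-block.

B has Jordan form
J =
  [-1,  1,  0]
  [ 0, -1,  1]
  [ 0,  0, -1]
(up to reordering of blocks).

Per-block formulas:
  For a 3×3 Jordan block J_3(-1): exp(t · J_3(-1)) = e^(-1t)·(I + t·N + (t^2/2)·N^2), where N is the 3×3 nilpotent shift.

After assembling e^{tJ} and conjugating by P, we get:

e^{tB} =
  [-3*t^2*exp(-t)/2 + t*exp(-t) + exp(-t), t*exp(-t), -t^2*exp(-t)/2 + t*exp(-t)]
  [-3*t^2*exp(-t) - t*exp(-t), 2*t*exp(-t) + exp(-t), -t^2*exp(-t) + t*exp(-t)]
  [9*t^2*exp(-t)/2 - 3*t*exp(-t), -3*t*exp(-t), 3*t^2*exp(-t)/2 - 3*t*exp(-t) + exp(-t)]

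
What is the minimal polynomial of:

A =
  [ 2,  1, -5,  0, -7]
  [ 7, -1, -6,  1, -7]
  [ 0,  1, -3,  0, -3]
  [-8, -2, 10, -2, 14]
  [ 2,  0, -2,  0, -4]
x^4 + 6*x^3 + 12*x^2 + 8*x

The characteristic polynomial is χ_A(x) = x*(x + 2)^4, so the eigenvalues are known. The minimal polynomial is
  m_A(x) = Π_λ (x − λ)^{k_λ}
where k_λ is the size of the *largest* Jordan block for λ (equivalently, the smallest k with (A − λI)^k v = 0 for every generalised eigenvector v of λ).

  λ = -2: largest Jordan block has size 3, contributing (x + 2)^3
  λ = 0: largest Jordan block has size 1, contributing (x − 0)

So m_A(x) = x*(x + 2)^3 = x^4 + 6*x^3 + 12*x^2 + 8*x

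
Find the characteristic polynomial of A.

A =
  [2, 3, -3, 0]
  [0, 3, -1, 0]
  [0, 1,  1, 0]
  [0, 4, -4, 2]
x^4 - 8*x^3 + 24*x^2 - 32*x + 16

Expanding det(x·I − A) (e.g. by cofactor expansion or by noting that A is similar to its Jordan form J, which has the same characteristic polynomial as A) gives
  χ_A(x) = x^4 - 8*x^3 + 24*x^2 - 32*x + 16
which factors as (x - 2)^4. The eigenvalues (with algebraic multiplicities) are λ = 2 with multiplicity 4.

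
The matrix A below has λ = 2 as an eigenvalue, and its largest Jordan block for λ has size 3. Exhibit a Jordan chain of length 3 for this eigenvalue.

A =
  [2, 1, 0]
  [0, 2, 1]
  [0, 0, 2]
A Jordan chain for λ = 2 of length 3:
v_1 = (1, 0, 0)ᵀ
v_2 = (0, 1, 0)ᵀ
v_3 = (0, 0, 1)ᵀ

Let N = A − (2)·I. We want v_3 with N^3 v_3 = 0 but N^2 v_3 ≠ 0; then v_{j-1} := N · v_j for j = 3, …, 2.

Pick v_3 = (0, 0, 1)ᵀ.
Then v_2 = N · v_3 = (0, 1, 0)ᵀ.
Then v_1 = N · v_2 = (1, 0, 0)ᵀ.

Sanity check: (A − (2)·I) v_1 = (0, 0, 0)ᵀ = 0. ✓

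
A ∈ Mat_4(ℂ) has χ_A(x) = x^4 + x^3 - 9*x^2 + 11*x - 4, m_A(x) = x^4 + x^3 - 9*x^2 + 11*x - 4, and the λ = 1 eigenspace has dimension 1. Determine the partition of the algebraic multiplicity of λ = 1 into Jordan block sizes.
Block sizes for λ = 1: [3]

Step 1 — from the characteristic polynomial, algebraic multiplicity of λ = 1 is 3. From dim ker(A − (1)·I) = 1, there are exactly 1 Jordan blocks for λ = 1.
Step 2 — from the minimal polynomial, the factor (x − 1)^3 tells us the largest block for λ = 1 has size 3.
Step 3 — with total size 3, 1 blocks, and largest block 3, the block sizes (in nonincreasing order) are [3].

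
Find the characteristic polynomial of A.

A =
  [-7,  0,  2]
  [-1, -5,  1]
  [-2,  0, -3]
x^3 + 15*x^2 + 75*x + 125

Expanding det(x·I − A) (e.g. by cofactor expansion or by noting that A is similar to its Jordan form J, which has the same characteristic polynomial as A) gives
  χ_A(x) = x^3 + 15*x^2 + 75*x + 125
which factors as (x + 5)^3. The eigenvalues (with algebraic multiplicities) are λ = -5 with multiplicity 3.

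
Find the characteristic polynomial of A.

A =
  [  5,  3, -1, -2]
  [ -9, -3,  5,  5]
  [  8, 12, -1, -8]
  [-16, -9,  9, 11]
x^4 - 12*x^3 + 54*x^2 - 108*x + 81

Expanding det(x·I − A) (e.g. by cofactor expansion or by noting that A is similar to its Jordan form J, which has the same characteristic polynomial as A) gives
  χ_A(x) = x^4 - 12*x^3 + 54*x^2 - 108*x + 81
which factors as (x - 3)^4. The eigenvalues (with algebraic multiplicities) are λ = 3 with multiplicity 4.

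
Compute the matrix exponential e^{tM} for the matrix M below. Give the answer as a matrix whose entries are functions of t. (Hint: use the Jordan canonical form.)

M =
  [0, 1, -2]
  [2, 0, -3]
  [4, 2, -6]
e^{tM} =
  [-t^2*exp(-2*t) + 2*t*exp(-2*t) + exp(-2*t), t*exp(-2*t), t^2*exp(-2*t)/2 - 2*t*exp(-2*t)]
  [-2*t^2*exp(-2*t) + 2*t*exp(-2*t), 2*t*exp(-2*t) + exp(-2*t), t^2*exp(-2*t) - 3*t*exp(-2*t)]
  [-2*t^2*exp(-2*t) + 4*t*exp(-2*t), 2*t*exp(-2*t), t^2*exp(-2*t) - 4*t*exp(-2*t) + exp(-2*t)]

Strategy: write M = P · J · P⁻¹ where J is a Jordan canonical form, so e^{tM} = P · e^{tJ} · P⁻¹, and e^{tJ} can be computed block-by-block.

M has Jordan form
J =
  [-2,  1,  0]
  [ 0, -2,  1]
  [ 0,  0, -2]
(up to reordering of blocks).

Per-block formulas:
  For a 3×3 Jordan block J_3(-2): exp(t · J_3(-2)) = e^(-2t)·(I + t·N + (t^2/2)·N^2), where N is the 3×3 nilpotent shift.

After assembling e^{tJ} and conjugating by P, we get:

e^{tM} =
  [-t^2*exp(-2*t) + 2*t*exp(-2*t) + exp(-2*t), t*exp(-2*t), t^2*exp(-2*t)/2 - 2*t*exp(-2*t)]
  [-2*t^2*exp(-2*t) + 2*t*exp(-2*t), 2*t*exp(-2*t) + exp(-2*t), t^2*exp(-2*t) - 3*t*exp(-2*t)]
  [-2*t^2*exp(-2*t) + 4*t*exp(-2*t), 2*t*exp(-2*t), t^2*exp(-2*t) - 4*t*exp(-2*t) + exp(-2*t)]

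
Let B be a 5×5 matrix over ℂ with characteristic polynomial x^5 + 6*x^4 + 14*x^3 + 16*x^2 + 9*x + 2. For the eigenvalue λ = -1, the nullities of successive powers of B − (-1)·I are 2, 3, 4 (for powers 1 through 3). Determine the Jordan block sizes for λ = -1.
Block sizes for λ = -1: [3, 1]

From the dimensions of kernels of powers, the number of Jordan blocks of size at least j is d_j − d_{j−1} where d_j = dim ker(N^j) (with d_0 = 0). Computing the differences gives [2, 1, 1].
The number of blocks of size exactly k is (#blocks of size ≥ k) − (#blocks of size ≥ k + 1), so the partition is: 1 block(s) of size 1, 1 block(s) of size 3.
In nonincreasing order the block sizes are [3, 1].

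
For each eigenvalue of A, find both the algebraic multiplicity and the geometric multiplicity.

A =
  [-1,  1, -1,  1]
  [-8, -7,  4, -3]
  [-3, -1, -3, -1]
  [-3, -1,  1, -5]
λ = -4: alg = 4, geom = 2

Step 1 — factor the characteristic polynomial to read off the algebraic multiplicities:
  χ_A(x) = (x + 4)^4

Step 2 — compute geometric multiplicities via the rank-nullity identity g(λ) = n − rank(A − λI):
  rank(A − (-4)·I) = 2, so dim ker(A − (-4)·I) = n − 2 = 2

Summary:
  λ = -4: algebraic multiplicity = 4, geometric multiplicity = 2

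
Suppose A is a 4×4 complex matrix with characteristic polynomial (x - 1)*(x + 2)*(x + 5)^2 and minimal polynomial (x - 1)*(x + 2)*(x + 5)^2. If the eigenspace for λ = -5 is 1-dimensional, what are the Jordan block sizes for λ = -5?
Block sizes for λ = -5: [2]

Step 1 — from the characteristic polynomial, algebraic multiplicity of λ = -5 is 2. From dim ker(A − (-5)·I) = 1, there are exactly 1 Jordan blocks for λ = -5.
Step 2 — from the minimal polynomial, the factor (x + 5)^2 tells us the largest block for λ = -5 has size 2.
Step 3 — with total size 2, 1 blocks, and largest block 2, the block sizes (in nonincreasing order) are [2].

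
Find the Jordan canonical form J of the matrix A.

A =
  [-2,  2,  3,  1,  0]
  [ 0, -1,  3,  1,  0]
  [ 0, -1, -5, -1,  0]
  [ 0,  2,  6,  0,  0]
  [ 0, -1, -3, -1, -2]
J_3(-2) ⊕ J_1(-2) ⊕ J_1(-2)

The characteristic polynomial is
  det(x·I − A) = x^5 + 10*x^4 + 40*x^3 + 80*x^2 + 80*x + 32 = (x + 2)^5

Eigenvalues and multiplicities (the geometric multiplicity of λ is n − rank(A − λI), which equals the number of Jordan blocks for λ):
  λ = -2: algebraic multiplicity = 5, geometric multiplicity = 3

Determining the block sizes for each eigenvalue:
  λ = -2: with am = 5 and gm = 3, the partition is not yet determined (e.g. several partitions of 5 into 3 parts exist). Let N = A − (-2)·I. Computing rank(N^1) = 2, rank(N^2) = 1, rank(N^3) = 0; the number of blocks of size ≥ j is rank(N^{j−1}) − rank(N^j), giving [3, 1, 1]. So we have 1 block(s) of size 3, 2 block(s) of size 1 → block sizes [3, 1, 1]

Assembling the blocks gives a Jordan form
J =
  [-2,  1,  0,  0,  0]
  [ 0, -2,  1,  0,  0]
  [ 0,  0, -2,  0,  0]
  [ 0,  0,  0, -2,  0]
  [ 0,  0,  0,  0, -2]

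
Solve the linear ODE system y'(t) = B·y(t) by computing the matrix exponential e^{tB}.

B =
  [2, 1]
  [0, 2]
e^{tB} =
  [exp(2*t), t*exp(2*t)]
  [0, exp(2*t)]

Strategy: write B = P · J · P⁻¹ where J is a Jordan canonical form, so e^{tB} = P · e^{tJ} · P⁻¹, and e^{tJ} can be computed block-by-block.

B has Jordan form
J =
  [2, 1]
  [0, 2]
(up to reordering of blocks).

Per-block formulas:
  For a 2×2 Jordan block J_2(2): exp(t · J_2(2)) = e^(2t)·(I + t·N), where N is the 2×2 nilpotent shift.

After assembling e^{tJ} and conjugating by P, we get:

e^{tB} =
  [exp(2*t), t*exp(2*t)]
  [0, exp(2*t)]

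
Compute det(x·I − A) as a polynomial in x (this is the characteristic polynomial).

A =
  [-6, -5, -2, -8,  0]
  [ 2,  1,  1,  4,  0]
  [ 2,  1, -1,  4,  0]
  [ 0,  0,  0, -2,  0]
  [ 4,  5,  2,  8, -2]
x^5 + 10*x^4 + 40*x^3 + 80*x^2 + 80*x + 32

Expanding det(x·I − A) (e.g. by cofactor expansion or by noting that A is similar to its Jordan form J, which has the same characteristic polynomial as A) gives
  χ_A(x) = x^5 + 10*x^4 + 40*x^3 + 80*x^2 + 80*x + 32
which factors as (x + 2)^5. The eigenvalues (with algebraic multiplicities) are λ = -2 with multiplicity 5.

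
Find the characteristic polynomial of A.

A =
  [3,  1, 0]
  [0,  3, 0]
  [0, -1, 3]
x^3 - 9*x^2 + 27*x - 27

Expanding det(x·I − A) (e.g. by cofactor expansion or by noting that A is similar to its Jordan form J, which has the same characteristic polynomial as A) gives
  χ_A(x) = x^3 - 9*x^2 + 27*x - 27
which factors as (x - 3)^3. The eigenvalues (with algebraic multiplicities) are λ = 3 with multiplicity 3.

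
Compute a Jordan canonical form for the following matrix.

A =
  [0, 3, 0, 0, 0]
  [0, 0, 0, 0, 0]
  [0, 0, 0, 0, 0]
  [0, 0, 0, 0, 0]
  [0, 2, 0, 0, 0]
J_2(0) ⊕ J_1(0) ⊕ J_1(0) ⊕ J_1(0)

The characteristic polynomial is
  det(x·I − A) = x^5

Eigenvalues and multiplicities (the geometric multiplicity of λ is n − rank(A − λI), which equals the number of Jordan blocks for λ):
  λ = 0: algebraic multiplicity = 5, geometric multiplicity = 4

Determining the block sizes for each eigenvalue:
  λ = 0: 4 blocks summing to 5 forces exactly one block of size 2 and the rest size 1 → block sizes [2, 1, 1, 1]

Assembling the blocks gives a Jordan form
J =
  [0, 1, 0, 0, 0]
  [0, 0, 0, 0, 0]
  [0, 0, 0, 0, 0]
  [0, 0, 0, 0, 0]
  [0, 0, 0, 0, 0]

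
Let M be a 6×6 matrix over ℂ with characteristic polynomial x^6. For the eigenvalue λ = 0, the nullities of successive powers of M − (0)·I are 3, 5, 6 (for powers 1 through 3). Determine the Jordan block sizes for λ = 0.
Block sizes for λ = 0: [3, 2, 1]

From the dimensions of kernels of powers, the number of Jordan blocks of size at least j is d_j − d_{j−1} where d_j = dim ker(N^j) (with d_0 = 0). Computing the differences gives [3, 2, 1].
The number of blocks of size exactly k is (#blocks of size ≥ k) − (#blocks of size ≥ k + 1), so the partition is: 1 block(s) of size 1, 1 block(s) of size 2, 1 block(s) of size 3.
In nonincreasing order the block sizes are [3, 2, 1].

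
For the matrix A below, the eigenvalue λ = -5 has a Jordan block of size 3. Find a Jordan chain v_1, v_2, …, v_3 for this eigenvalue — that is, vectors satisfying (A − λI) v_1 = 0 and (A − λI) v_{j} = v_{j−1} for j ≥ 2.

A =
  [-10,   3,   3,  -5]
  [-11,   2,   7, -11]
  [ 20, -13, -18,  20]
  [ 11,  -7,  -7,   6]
A Jordan chain for λ = -5 of length 3:
v_1 = (-3, -3, 3, 3)ᵀ
v_2 = (-5, -11, 20, 11)ᵀ
v_3 = (1, 0, 0, 0)ᵀ

Let N = A − (-5)·I. We want v_3 with N^3 v_3 = 0 but N^2 v_3 ≠ 0; then v_{j-1} := N · v_j for j = 3, …, 2.

Pick v_3 = (1, 0, 0, 0)ᵀ.
Then v_2 = N · v_3 = (-5, -11, 20, 11)ᵀ.
Then v_1 = N · v_2 = (-3, -3, 3, 3)ᵀ.

Sanity check: (A − (-5)·I) v_1 = (0, 0, 0, 0)ᵀ = 0. ✓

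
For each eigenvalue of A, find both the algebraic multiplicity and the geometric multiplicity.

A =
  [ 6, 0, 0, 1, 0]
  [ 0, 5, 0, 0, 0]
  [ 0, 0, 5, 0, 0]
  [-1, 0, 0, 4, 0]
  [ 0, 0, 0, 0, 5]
λ = 5: alg = 5, geom = 4

Step 1 — factor the characteristic polynomial to read off the algebraic multiplicities:
  χ_A(x) = (x - 5)^5

Step 2 — compute geometric multiplicities via the rank-nullity identity g(λ) = n − rank(A − λI):
  rank(A − (5)·I) = 1, so dim ker(A − (5)·I) = n − 1 = 4

Summary:
  λ = 5: algebraic multiplicity = 5, geometric multiplicity = 4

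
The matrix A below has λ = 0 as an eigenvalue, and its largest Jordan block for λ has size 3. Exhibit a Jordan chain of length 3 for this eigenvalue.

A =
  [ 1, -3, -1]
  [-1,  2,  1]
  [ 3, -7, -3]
A Jordan chain for λ = 0 of length 3:
v_1 = (1, 0, 1)ᵀ
v_2 = (1, -1, 3)ᵀ
v_3 = (1, 0, 0)ᵀ

Let N = A − (0)·I. We want v_3 with N^3 v_3 = 0 but N^2 v_3 ≠ 0; then v_{j-1} := N · v_j for j = 3, …, 2.

Pick v_3 = (1, 0, 0)ᵀ.
Then v_2 = N · v_3 = (1, -1, 3)ᵀ.
Then v_1 = N · v_2 = (1, 0, 1)ᵀ.

Sanity check: (A − (0)·I) v_1 = (0, 0, 0)ᵀ = 0. ✓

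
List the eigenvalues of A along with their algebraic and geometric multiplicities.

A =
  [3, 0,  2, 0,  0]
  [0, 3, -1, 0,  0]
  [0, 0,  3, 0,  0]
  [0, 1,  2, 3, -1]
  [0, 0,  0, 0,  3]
λ = 3: alg = 5, geom = 3

Step 1 — factor the characteristic polynomial to read off the algebraic multiplicities:
  χ_A(x) = (x - 3)^5

Step 2 — compute geometric multiplicities via the rank-nullity identity g(λ) = n − rank(A − λI):
  rank(A − (3)·I) = 2, so dim ker(A − (3)·I) = n − 2 = 3

Summary:
  λ = 3: algebraic multiplicity = 5, geometric multiplicity = 3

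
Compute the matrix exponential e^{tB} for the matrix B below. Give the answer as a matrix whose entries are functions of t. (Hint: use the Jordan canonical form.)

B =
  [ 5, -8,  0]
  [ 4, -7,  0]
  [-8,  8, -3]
e^{tB} =
  [2*exp(t) - exp(-3*t), -2*exp(t) + 2*exp(-3*t), 0]
  [exp(t) - exp(-3*t), -exp(t) + 2*exp(-3*t), 0]
  [-2*exp(t) + 2*exp(-3*t), 2*exp(t) - 2*exp(-3*t), exp(-3*t)]

Strategy: write B = P · J · P⁻¹ where J is a Jordan canonical form, so e^{tB} = P · e^{tJ} · P⁻¹, and e^{tJ} can be computed block-by-block.

B has Jordan form
J =
  [-3,  0, 0]
  [ 0, -3, 0]
  [ 0,  0, 1]
(up to reordering of blocks).

Per-block formulas:
  For a 1×1 block at λ = 1: exp(t · [1]) = [e^(1t)].
  For a 1×1 block at λ = -3: exp(t · [-3]) = [e^(-3t)].

After assembling e^{tJ} and conjugating by P, we get:

e^{tB} =
  [2*exp(t) - exp(-3*t), -2*exp(t) + 2*exp(-3*t), 0]
  [exp(t) - exp(-3*t), -exp(t) + 2*exp(-3*t), 0]
  [-2*exp(t) + 2*exp(-3*t), 2*exp(t) - 2*exp(-3*t), exp(-3*t)]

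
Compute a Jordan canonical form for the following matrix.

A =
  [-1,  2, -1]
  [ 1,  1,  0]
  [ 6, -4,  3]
J_3(1)

The characteristic polynomial is
  det(x·I − A) = x^3 - 3*x^2 + 3*x - 1 = (x - 1)^3

Eigenvalues and multiplicities (the geometric multiplicity of λ is n − rank(A − λI), which equals the number of Jordan blocks for λ):
  λ = 1: algebraic multiplicity = 3, geometric multiplicity = 1

Determining the block sizes for each eigenvalue:
  λ = 1: one block (gm = 1), so the single block has size am = 3 → block sizes [3]

Assembling the blocks gives a Jordan form
J =
  [1, 1, 0]
  [0, 1, 1]
  [0, 0, 1]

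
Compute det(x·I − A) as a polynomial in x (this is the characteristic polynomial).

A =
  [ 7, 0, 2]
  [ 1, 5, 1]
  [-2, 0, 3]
x^3 - 15*x^2 + 75*x - 125

Expanding det(x·I − A) (e.g. by cofactor expansion or by noting that A is similar to its Jordan form J, which has the same characteristic polynomial as A) gives
  χ_A(x) = x^3 - 15*x^2 + 75*x - 125
which factors as (x - 5)^3. The eigenvalues (with algebraic multiplicities) are λ = 5 with multiplicity 3.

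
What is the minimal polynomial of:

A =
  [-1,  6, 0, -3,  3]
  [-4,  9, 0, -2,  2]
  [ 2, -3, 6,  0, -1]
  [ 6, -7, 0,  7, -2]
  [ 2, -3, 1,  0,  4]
x^3 - 15*x^2 + 75*x - 125

The characteristic polynomial is χ_A(x) = (x - 5)^5, so the eigenvalues are known. The minimal polynomial is
  m_A(x) = Π_λ (x − λ)^{k_λ}
where k_λ is the size of the *largest* Jordan block for λ (equivalently, the smallest k with (A − λI)^k v = 0 for every generalised eigenvector v of λ).

  λ = 5: largest Jordan block has size 3, contributing (x − 5)^3

So m_A(x) = (x - 5)^3 = x^3 - 15*x^2 + 75*x - 125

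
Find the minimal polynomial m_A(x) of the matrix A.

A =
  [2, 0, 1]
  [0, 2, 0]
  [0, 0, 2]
x^2 - 4*x + 4

The characteristic polynomial is χ_A(x) = (x - 2)^3, so the eigenvalues are known. The minimal polynomial is
  m_A(x) = Π_λ (x − λ)^{k_λ}
where k_λ is the size of the *largest* Jordan block for λ (equivalently, the smallest k with (A − λI)^k v = 0 for every generalised eigenvector v of λ).

  λ = 2: largest Jordan block has size 2, contributing (x − 2)^2

So m_A(x) = (x - 2)^2 = x^2 - 4*x + 4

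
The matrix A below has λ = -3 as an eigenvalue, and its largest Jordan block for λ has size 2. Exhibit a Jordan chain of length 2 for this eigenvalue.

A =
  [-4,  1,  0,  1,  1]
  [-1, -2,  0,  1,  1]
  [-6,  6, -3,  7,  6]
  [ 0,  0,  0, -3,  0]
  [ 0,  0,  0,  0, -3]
A Jordan chain for λ = -3 of length 2:
v_1 = (-1, -1, -6, 0, 0)ᵀ
v_2 = (1, 0, 0, 0, 0)ᵀ

Let N = A − (-3)·I. We want v_2 with N^2 v_2 = 0 but N^1 v_2 ≠ 0; then v_{j-1} := N · v_j for j = 2, …, 2.

Pick v_2 = (1, 0, 0, 0, 0)ᵀ.
Then v_1 = N · v_2 = (-1, -1, -6, 0, 0)ᵀ.

Sanity check: (A − (-3)·I) v_1 = (0, 0, 0, 0, 0)ᵀ = 0. ✓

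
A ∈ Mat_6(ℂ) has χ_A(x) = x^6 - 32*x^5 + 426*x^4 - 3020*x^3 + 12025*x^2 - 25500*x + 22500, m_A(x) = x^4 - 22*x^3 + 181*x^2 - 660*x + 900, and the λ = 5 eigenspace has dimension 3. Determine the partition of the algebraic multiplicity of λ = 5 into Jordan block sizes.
Block sizes for λ = 5: [2, 1, 1]

Step 1 — from the characteristic polynomial, algebraic multiplicity of λ = 5 is 4. From dim ker(A − (5)·I) = 3, there are exactly 3 Jordan blocks for λ = 5.
Step 2 — from the minimal polynomial, the factor (x − 5)^2 tells us the largest block for λ = 5 has size 2.
Step 3 — with total size 4, 3 blocks, and largest block 2, the block sizes (in nonincreasing order) are [2, 1, 1].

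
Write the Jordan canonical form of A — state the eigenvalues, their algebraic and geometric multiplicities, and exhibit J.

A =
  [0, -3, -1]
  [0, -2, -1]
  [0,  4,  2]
J_3(0)

The characteristic polynomial is
  det(x·I − A) = x^3

Eigenvalues and multiplicities (the geometric multiplicity of λ is n − rank(A − λI), which equals the number of Jordan blocks for λ):
  λ = 0: algebraic multiplicity = 3, geometric multiplicity = 1

Determining the block sizes for each eigenvalue:
  λ = 0: one block (gm = 1), so the single block has size am = 3 → block sizes [3]

Assembling the blocks gives a Jordan form
J =
  [0, 1, 0]
  [0, 0, 1]
  [0, 0, 0]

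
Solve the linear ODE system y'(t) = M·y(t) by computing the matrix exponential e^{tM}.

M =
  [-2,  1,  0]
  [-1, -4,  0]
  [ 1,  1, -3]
e^{tM} =
  [t*exp(-3*t) + exp(-3*t), t*exp(-3*t), 0]
  [-t*exp(-3*t), -t*exp(-3*t) + exp(-3*t), 0]
  [t*exp(-3*t), t*exp(-3*t), exp(-3*t)]

Strategy: write M = P · J · P⁻¹ where J is a Jordan canonical form, so e^{tM} = P · e^{tJ} · P⁻¹, and e^{tJ} can be computed block-by-block.

M has Jordan form
J =
  [-3,  1,  0]
  [ 0, -3,  0]
  [ 0,  0, -3]
(up to reordering of blocks).

Per-block formulas:
  For a 1×1 block at λ = -3: exp(t · [-3]) = [e^(-3t)].
  For a 2×2 Jordan block J_2(-3): exp(t · J_2(-3)) = e^(-3t)·(I + t·N), where N is the 2×2 nilpotent shift.

After assembling e^{tJ} and conjugating by P, we get:

e^{tM} =
  [t*exp(-3*t) + exp(-3*t), t*exp(-3*t), 0]
  [-t*exp(-3*t), -t*exp(-3*t) + exp(-3*t), 0]
  [t*exp(-3*t), t*exp(-3*t), exp(-3*t)]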